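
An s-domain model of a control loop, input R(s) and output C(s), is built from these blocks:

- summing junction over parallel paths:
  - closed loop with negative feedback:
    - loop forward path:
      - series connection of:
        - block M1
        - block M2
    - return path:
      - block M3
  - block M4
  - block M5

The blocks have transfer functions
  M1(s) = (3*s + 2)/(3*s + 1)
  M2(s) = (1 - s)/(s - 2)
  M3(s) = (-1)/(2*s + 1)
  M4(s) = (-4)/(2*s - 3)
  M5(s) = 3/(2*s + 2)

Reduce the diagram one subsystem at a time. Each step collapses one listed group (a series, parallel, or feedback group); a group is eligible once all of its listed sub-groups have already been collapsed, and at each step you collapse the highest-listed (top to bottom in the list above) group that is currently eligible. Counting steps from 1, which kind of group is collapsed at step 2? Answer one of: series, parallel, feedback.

Step 1 - combine M1, M2 in series
Step 2 - reduce the feedback loop with forward (M1*M2) and return M3
Step 3 - combine [(M1*M2)/(1+(M1*M2)*M3)], M4, M5 in parallel
Step 2 collapses a feedback group.

Hence the answer: feedback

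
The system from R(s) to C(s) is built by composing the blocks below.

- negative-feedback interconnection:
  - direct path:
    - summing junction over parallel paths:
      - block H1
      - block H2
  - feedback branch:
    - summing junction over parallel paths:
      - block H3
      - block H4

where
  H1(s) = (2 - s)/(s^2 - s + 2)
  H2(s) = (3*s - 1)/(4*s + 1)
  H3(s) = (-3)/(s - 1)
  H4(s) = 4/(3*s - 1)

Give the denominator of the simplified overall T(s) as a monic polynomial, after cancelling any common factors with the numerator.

The answer is s^5 - 10*s^4/3 + 37*s^3/6 - 29*s^2/4 - 5*s/4 + 1/6.

Reasoning:
(1) combine H1, H2 in parallel = (3*s^3 - 8*s^2 + 14*s)/(4*s^3 - 3*s^2 + 7*s + 2)
(2) parallel reduction of H3, H4 = (-5*s - 1)/(3*s^2 - 4*s + 1)
(3) apply the feedback formula to (H1+H2), (H3+H4) = (9*s^5 - 36*s^4 + 77*s^3 - 64*s^2 + 14*s)/(12*s^5 - 40*s^4 + 74*s^3 - 87*s^2 - 15*s + 2)
That last expression is T(s), already simplified. Scaling its denominator by 1/12 (the reciprocal of the leading coefficient) yields the monic denominator.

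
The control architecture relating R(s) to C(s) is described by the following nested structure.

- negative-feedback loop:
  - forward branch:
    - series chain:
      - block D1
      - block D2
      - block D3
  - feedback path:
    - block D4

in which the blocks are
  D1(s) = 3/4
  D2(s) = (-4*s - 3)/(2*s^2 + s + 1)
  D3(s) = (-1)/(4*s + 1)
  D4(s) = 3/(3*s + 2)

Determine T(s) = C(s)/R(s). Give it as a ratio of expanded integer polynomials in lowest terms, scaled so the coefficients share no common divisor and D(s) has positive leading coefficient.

(1) reduce the series chain D1, D2, D3; result (12*s + 9)/(32*s^3 + 24*s^2 + 20*s + 4)
(2) close the feedback loop around (D1*D2*D3), D4, giving the overall T(s)

Therefore the answer is (36*s^2 + 51*s + 18)/(96*s^4 + 136*s^3 + 108*s^2 + 88*s + 35).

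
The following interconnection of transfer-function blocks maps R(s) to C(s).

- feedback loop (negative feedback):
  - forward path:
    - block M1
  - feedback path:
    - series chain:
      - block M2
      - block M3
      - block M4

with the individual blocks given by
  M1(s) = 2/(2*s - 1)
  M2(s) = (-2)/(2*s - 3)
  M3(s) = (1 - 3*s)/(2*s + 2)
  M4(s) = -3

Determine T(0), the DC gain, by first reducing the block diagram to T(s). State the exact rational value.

Reducing step by step:

Step 1: reduce the series chain M2, M3, M4 = (3 - 9*s)/(2*s^2 - s - 3)
Step 2: close the feedback loop around M1, (M2*M3*M4) = (4*s^2 - 2*s - 6)/(4*s^3 - 4*s^2 - 23*s + 9)
DC gain: substitute s = 0 into T(s) from step 2: T(0) = -6/9 = -2/3.

Answer: -2/3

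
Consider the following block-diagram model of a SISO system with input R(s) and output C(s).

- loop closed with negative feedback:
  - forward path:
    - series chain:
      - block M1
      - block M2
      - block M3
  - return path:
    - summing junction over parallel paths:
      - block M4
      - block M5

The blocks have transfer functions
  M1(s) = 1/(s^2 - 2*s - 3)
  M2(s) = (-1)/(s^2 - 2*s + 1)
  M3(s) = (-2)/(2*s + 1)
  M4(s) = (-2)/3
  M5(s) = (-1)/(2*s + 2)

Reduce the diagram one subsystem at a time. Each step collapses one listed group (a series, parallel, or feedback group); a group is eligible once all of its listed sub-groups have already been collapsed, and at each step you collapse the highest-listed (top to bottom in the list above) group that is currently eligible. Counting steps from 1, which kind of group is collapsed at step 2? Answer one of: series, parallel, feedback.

Reducing step by step:

Step 1 - multiply M1, M2, M3 (series)
Step 2 - parallel reduction of M4, M5
Step 3 - apply the feedback formula to (M1*M2*M3), (M4+M5)
Step 2: parallel.

Answer: parallel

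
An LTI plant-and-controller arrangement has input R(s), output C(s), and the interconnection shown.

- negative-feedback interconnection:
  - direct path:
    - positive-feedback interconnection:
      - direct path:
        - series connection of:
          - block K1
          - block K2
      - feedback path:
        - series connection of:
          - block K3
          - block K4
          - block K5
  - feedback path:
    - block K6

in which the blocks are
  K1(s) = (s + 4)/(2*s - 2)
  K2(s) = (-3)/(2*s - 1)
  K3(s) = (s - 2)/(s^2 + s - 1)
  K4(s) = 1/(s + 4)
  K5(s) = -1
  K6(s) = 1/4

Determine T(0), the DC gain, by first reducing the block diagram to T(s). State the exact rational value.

First reduce the diagram to T(s).

Step 1: cascade K1, K2 -> (-3*s - 12)/(4*s^2 - 6*s + 2)
Step 2: multiply K3, K4, K5 (series) -> (2 - s)/(s^3 + 5*s^2 + 3*s - 4)
Step 3: reduce the feedback loop with forward (K1*K2) and return (K3*K4*K5) -> (-3*s^3 - 15*s^2 - 9*s + 12)/(4*s^4 - 2*s^3 - 8*s^2 + 5*s + 4)
Step 4: close the feedback loop around [(K1*K2)/(1-(K1*K2)*(K3*K4*K5))], K6 -> (-12*s^3 - 60*s^2 - 36*s + 48)/(16*s^4 - 11*s^3 - 47*s^2 + 11*s + 28)
DC gain: substitute s = 0 into T(s) from step 4: T(0) = 48/28 = 12/7.

Answer: 12/7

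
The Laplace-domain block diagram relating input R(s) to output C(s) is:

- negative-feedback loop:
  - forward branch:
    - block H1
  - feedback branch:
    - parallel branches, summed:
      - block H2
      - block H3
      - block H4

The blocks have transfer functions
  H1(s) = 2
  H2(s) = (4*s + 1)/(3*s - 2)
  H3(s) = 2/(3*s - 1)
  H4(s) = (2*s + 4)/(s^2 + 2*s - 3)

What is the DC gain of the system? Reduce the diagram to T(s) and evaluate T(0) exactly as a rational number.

Step 1: combine H2, H3, H4 in parallel; result (12*s^4 + 47*s^3 - 13*s^2 - 57*s + 23)/(9*s^4 + 9*s^3 - 43*s^2 + 31*s - 6)
Step 2: apply the feedback formula to H1, (H2+H3+H4); result (18*s^4 + 18*s^3 - 86*s^2 + 62*s - 12)/(33*s^4 + 103*s^3 - 69*s^2 - 83*s + 40)
The step-2 result is T(s). Setting s = 0: T(0) = -12/40 = -3/10.

Answer: -3/10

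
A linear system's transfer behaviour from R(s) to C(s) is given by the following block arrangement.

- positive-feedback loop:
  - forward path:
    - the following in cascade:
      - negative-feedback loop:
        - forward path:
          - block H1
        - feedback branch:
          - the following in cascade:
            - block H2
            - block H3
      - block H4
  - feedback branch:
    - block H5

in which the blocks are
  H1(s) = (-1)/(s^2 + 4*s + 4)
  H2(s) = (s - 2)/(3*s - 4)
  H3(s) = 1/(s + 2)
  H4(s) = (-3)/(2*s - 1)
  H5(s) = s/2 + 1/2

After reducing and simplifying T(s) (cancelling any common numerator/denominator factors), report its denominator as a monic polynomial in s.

1. multiply H2, H3 (series); result (s - 2)/(3*s^2 + 2*s - 8)
2. apply the feedback formula to H1, (H2*H3); result (-3*s^2 - 2*s + 8)/(3*s^4 + 14*s^3 + 12*s^2 - 25*s - 30)
3. cascade [H1/(1+H1*(H2*H3))], H4; result (9*s^2 + 6*s - 24)/(6*s^5 + 25*s^4 + 10*s^3 - 62*s^2 - 35*s + 30)
4. reduce the feedback loop with forward ([H1/(1+H1*(H2*H3))]*H4) and return H5; result (18*s^2 + 12*s - 48)/(12*s^5 + 50*s^4 + 11*s^3 - 139*s^2 - 52*s + 84)
No further cancellation is possible in the step-4 result, so that is T(s). Its denominator becomes monic after dividing by the leading coefficient 12.

Answer: s^5 + 25*s^4/6 + 11*s^3/12 - 139*s^2/12 - 13*s/3 + 7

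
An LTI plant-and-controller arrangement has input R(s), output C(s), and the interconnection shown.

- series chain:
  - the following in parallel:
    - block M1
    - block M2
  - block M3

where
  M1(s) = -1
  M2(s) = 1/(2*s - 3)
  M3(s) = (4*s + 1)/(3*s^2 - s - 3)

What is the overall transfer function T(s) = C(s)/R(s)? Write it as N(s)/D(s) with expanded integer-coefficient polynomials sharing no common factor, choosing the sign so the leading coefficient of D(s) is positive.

Step 1. sum the parallel branches M1, M2 -> (4 - 2*s)/(2*s - 3)
Step 2. multiply (M1+M2), M3 (series); the result is T(s) itself (integer coefficients, no common factor, positive leading denominator coefficient)

Answer: (-8*s^2 + 14*s + 4)/(6*s^3 - 11*s^2 - 3*s + 9)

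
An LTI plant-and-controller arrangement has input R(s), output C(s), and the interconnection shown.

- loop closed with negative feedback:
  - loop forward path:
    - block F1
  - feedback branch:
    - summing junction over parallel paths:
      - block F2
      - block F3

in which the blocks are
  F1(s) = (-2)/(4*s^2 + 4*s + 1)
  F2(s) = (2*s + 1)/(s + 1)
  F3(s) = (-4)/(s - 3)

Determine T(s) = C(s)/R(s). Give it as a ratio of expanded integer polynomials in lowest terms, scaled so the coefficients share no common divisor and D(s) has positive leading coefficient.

[1] parallel reduction of F2, F3, giving (2*s^2 - 9*s - 7)/(s^2 - 2*s - 3)
[2] apply the feedback formula to F1, (F2+F3), which is the overall transfer function T(s) = C(s)/R(s) in lowest terms

Hence the answer: (-2*s^2 + 4*s + 6)/(4*s^4 - 4*s^3 - 23*s^2 + 4*s + 11)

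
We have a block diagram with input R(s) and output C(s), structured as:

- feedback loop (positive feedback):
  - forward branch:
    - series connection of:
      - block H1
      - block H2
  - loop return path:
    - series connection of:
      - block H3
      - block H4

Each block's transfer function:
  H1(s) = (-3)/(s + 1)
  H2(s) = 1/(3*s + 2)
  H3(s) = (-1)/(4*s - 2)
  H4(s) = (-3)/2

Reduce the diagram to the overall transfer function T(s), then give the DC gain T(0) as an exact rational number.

First reduce the diagram to T(s).

Step 1 - multiply H1, H2 (series), giving (-3)/(3*s^2 + 5*s + 2)
Step 2 - reduce the series chain H3, H4, giving 3/(8*s - 4)
Step 3 - collapse the loop ((H1*H2) forward, (H3*H4) return), giving (12 - 24*s)/(24*s^3 + 28*s^2 - 4*s + 1)
The step-3 result is T(s). Setting s = 0: T(0) = 12/1 = 12.

Answer: 12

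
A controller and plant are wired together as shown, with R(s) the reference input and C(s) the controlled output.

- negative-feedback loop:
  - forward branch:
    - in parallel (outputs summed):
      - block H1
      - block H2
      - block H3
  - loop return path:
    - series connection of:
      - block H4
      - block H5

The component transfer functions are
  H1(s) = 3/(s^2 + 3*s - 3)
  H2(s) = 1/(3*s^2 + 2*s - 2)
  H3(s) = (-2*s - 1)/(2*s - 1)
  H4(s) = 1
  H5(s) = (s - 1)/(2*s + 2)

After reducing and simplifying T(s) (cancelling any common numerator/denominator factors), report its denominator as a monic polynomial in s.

Step 1 - combine H1, H2, H3 in parallel: (-6*s^5 - 25*s^4 + 19*s^3 + 37*s^2 - 27*s + 3)/(6*s^5 + 19*s^4 - 21*s^3 - 19*s^2 + 24*s - 6)
Step 2 - cascade H4, H5: (s - 1)/(2*s + 2)
Step 3 - apply the feedback formula to (H1+H2+H3), (H4*H5): (-12*s^6 - 62*s^5 - 12*s^4 + 112*s^3 + 20*s^2 - 48*s + 6)/(6*s^6 + 31*s^5 + 40*s^4 - 62*s^3 - 54*s^2 + 66*s - 15)
The result of step 3 is T(s) in lowest terms. Its denominator has leading coefficient 6; dividing the denominator through by 6 makes it monic.

Hence the answer: s^6 + 31*s^5/6 + 20*s^4/3 - 31*s^3/3 - 9*s^2 + 11*s - 5/2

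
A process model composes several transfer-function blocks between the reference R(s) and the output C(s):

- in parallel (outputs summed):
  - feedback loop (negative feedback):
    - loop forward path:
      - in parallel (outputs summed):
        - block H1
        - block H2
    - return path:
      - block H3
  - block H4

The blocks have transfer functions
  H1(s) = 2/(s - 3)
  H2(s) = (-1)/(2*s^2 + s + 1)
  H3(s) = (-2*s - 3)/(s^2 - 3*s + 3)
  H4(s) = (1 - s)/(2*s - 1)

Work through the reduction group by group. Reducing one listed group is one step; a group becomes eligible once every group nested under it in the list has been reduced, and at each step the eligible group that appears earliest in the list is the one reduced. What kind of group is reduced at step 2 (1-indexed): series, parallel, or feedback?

[1] sum the parallel branches H1, H2
[2] collapse the loop ((H1+H2) forward, H3 return)
[3] parallel reduction of [(H1+H2)/(1+(H1+H2)*H3)], H4
Step 2: feedback.

Hence the answer: feedback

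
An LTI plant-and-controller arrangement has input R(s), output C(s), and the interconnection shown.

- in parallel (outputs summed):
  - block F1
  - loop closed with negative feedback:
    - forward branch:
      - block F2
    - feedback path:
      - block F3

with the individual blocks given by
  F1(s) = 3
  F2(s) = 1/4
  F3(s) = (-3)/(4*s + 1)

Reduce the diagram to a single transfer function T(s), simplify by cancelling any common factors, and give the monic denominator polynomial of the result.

Step 1. feedback reduction of F2, F3 -> (4*s + 1)/(16*s + 1)
Step 2. combine F1, [F2/(1+F2*F3)] in parallel -> (52*s + 4)/(16*s + 1)
No further cancellation is possible in the step-2 result, so that is T(s). Its denominator becomes monic after dividing by the leading coefficient 16.

Final answer: s + 1/16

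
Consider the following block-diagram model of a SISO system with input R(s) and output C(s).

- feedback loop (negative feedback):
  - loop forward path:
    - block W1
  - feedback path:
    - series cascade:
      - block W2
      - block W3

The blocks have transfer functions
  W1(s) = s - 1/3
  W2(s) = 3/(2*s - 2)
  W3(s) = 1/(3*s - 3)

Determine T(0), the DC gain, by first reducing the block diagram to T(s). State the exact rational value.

Reducing step by step:

Step 1: series reduction of W2, W3 gives 1/(2*s^2 - 4*s + 2)
Step 2: close the feedback loop around W1, (W2*W3) gives (6*s^3 - 14*s^2 + 10*s - 2)/(6*s^2 - 9*s + 5)
Evaluating the step-2 result (the overall T(s)) at s = 0 gives T(0) = -2/5.

Answer: -2/5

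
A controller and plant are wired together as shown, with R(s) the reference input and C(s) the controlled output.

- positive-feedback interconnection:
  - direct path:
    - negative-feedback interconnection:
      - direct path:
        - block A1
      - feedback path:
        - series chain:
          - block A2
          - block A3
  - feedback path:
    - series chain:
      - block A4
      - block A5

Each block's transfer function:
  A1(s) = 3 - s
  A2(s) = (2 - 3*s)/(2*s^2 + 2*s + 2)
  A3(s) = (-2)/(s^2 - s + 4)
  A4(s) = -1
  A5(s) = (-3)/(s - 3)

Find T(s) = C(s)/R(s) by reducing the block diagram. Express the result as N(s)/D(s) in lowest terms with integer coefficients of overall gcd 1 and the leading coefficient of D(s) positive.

Answer: (-s^5 + 3*s^4 - 4*s^3 + 9*s^2 + 5*s + 12)/(4*s^4 + 13*s^2 + 23*s + 10)

Working:
[1] cascade A2, A3 -> (3*s - 2)/(s^4 + 4*s^2 + 3*s + 4)
[2] reduce the feedback loop with forward A1 and return (A2*A3) -> (-s^5 + 3*s^4 - 4*s^3 + 9*s^2 + 5*s + 12)/(s^4 + s^2 + 14*s - 2)
[3] cascade A4, A5 -> 3/(s - 3)
[4] apply the feedback formula to [A1/(1+A1*(A2*A3))], (A4*A5); the result is T(s) itself (integer coefficients, no common factor, positive leading denominator coefficient)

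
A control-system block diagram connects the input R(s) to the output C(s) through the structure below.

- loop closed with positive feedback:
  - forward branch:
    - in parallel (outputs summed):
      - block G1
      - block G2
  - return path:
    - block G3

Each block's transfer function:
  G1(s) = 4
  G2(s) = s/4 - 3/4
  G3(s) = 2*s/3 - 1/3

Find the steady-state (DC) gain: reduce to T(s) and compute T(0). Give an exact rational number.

Step 1: sum the parallel branches G1, G2 gives s/4 + 13/4
Step 2: feedback reduction of (G1+G2), G3 gives (-3*s - 39)/(2*s^2 + 25*s - 25)
DC gain: substitute s = 0 into T(s) from step 2: T(0) = -39/(-25) = 39/25.

Final answer: 39/25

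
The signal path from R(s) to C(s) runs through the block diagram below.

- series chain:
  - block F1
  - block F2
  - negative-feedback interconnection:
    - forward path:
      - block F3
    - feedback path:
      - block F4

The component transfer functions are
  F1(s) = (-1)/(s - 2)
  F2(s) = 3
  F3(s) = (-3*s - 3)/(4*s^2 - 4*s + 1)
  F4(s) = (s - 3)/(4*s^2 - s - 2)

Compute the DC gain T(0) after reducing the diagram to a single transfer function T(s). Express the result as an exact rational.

1. close the feedback loop around F3, F4 = (-12*s^3 - 9*s^2 + 9*s + 6)/(16*s^4 - 20*s^3 - 3*s^2 + 13*s + 7)
2. series reduction of F1, F2, [F3/(1+F3*F4)] = (36*s^3 + 27*s^2 - 27*s - 18)/(16*s^5 - 52*s^4 + 37*s^3 + 19*s^2 - 19*s - 14)
Step 2 gives the overall T(s). Then T(0) = -18/(-14) = 9/7.

Hence the answer: 9/7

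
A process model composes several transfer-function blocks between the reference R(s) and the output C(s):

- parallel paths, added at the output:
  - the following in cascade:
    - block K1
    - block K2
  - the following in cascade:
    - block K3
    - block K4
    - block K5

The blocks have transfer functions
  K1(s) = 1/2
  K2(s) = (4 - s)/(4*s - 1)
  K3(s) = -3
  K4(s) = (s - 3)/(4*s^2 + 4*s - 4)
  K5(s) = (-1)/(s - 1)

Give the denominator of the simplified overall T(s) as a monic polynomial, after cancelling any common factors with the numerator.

Step 1: multiply K1, K2 (series), giving (4 - s)/(8*s - 2)
Step 2: reduce the series chain K3, K4, K5, giving (3*s - 9)/(4*s^3 - 8*s + 4)
Step 3: sum the parallel branches (K1*K2), (K3*K4*K5), giving (-2*s^4 + 8*s^3 + 16*s^2 - 57*s + 17)/(16*s^4 - 4*s^3 - 32*s^2 + 24*s - 4)
No further cancellation is possible in the step-3 result, so that is T(s). Its denominator becomes monic after dividing by the leading coefficient 16.

Final answer: s^4 - s^3/4 - 2*s^2 + 3*s/2 - 1/4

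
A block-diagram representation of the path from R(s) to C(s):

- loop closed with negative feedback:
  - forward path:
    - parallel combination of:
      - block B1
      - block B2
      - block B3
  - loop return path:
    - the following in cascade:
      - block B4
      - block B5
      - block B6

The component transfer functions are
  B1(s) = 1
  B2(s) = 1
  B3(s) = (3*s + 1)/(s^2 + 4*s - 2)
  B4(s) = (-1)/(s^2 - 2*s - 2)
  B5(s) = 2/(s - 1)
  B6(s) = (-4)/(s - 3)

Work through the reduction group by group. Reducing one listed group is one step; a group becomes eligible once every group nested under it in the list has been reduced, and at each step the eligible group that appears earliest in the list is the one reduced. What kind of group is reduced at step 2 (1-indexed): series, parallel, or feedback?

The answer is series.

Reasoning:
Step 1 - combine B1, B2, B3 in parallel
Step 2 - series reduction of B4, B5, B6
Step 3 - close the feedback loop around (B1+B2+B3), (B4*B5*B6)
The group at step 2 is a series group.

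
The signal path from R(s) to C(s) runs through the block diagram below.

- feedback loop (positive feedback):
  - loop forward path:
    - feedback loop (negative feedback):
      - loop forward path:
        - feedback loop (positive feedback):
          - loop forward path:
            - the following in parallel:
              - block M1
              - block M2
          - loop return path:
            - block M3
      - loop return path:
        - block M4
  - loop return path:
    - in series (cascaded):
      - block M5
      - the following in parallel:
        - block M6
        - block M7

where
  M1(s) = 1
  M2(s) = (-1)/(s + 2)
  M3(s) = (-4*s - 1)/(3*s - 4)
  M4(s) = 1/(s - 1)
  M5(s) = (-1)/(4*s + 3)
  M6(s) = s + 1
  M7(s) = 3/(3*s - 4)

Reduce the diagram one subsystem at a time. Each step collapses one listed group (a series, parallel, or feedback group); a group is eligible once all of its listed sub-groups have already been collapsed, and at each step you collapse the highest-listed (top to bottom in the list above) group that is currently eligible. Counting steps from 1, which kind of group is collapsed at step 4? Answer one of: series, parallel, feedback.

(1) add M1, M2 (parallel)
(2) apply the feedback formula to (M1+M2), M3
(3) collapse the loop ([(M1+M2)/(1-(M1+M2)*M3)] forward, M4 return)
(4) parallel reduction of M6, M7
(5) series reduction of M5, (M6+M7)
(6) reduce the feedback loop with forward [[(M1+M2)/(1-(M1+M2)*M3)]/(1+[(M1+M2)/(1-(M1+M2)*M3)]*M4)] and return (M5*(M6+M7))
The group at step 4 is a parallel group.

Therefore the answer is parallel.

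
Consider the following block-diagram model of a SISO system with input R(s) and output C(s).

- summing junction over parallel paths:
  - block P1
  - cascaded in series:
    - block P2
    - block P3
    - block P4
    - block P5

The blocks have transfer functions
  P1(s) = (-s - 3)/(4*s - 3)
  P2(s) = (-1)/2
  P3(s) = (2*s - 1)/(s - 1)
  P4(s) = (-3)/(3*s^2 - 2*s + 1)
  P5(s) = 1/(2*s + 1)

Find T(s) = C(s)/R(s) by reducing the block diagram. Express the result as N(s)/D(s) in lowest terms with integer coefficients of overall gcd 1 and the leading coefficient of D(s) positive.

Reducing step by step:

[1] combine P2, P3, P4, P5 in series = (6*s - 3)/(12*s^4 - 14*s^3 + 2*s^2 + 2*s - 2)
[2] combine P1, (P2*P3*P4*P5) in parallel, giving the overall T(s)

Answer: (-12*s^5 - 22*s^4 + 40*s^3 + 16*s^2 - 34*s + 15)/(48*s^5 - 92*s^4 + 50*s^3 + 2*s^2 - 14*s + 6)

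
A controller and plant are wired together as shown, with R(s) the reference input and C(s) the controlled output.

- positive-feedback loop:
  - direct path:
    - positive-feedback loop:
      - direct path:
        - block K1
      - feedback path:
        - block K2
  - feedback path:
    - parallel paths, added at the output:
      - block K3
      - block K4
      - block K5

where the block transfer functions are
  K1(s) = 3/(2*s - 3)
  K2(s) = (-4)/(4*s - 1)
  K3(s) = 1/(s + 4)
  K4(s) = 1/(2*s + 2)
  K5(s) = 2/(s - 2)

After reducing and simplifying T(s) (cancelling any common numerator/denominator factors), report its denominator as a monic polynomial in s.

Step 1. close the feedback loop around K1, K2 gives (12*s - 3)/(8*s^2 - 14*s + 15)
Step 2. sum the parallel branches K3, K4, K5 gives (7*s^2 + 20*s + 4)/(2*s^3 + 6*s^2 - 12*s - 16)
Step 3. close the feedback loop around [K1/(1-K1*K2)], (K3+K4+K5) gives (24*s^4 + 66*s^3 - 162*s^2 - 156*s + 48)/(16*s^5 + 20*s^4 - 234*s^3 - 89*s^2 + 56*s - 228)
Step 3 gives the fully reduced T(s), with no common factor left to cancel. The denominator's leading coefficient is 16, so divide each of its coefficients by 16 to get the monic form.

Therefore the answer is s^5 + 5*s^4/4 - 117*s^3/8 - 89*s^2/16 + 7*s/2 - 57/4.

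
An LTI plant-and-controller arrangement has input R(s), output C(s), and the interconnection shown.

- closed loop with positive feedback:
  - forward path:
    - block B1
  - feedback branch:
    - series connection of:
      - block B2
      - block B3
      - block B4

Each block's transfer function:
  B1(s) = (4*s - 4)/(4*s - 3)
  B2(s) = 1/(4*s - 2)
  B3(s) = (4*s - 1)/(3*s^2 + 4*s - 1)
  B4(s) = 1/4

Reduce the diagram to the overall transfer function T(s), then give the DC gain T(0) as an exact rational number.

Step 1: multiply B2, B3, B4 (series) gives (4*s - 1)/(48*s^3 + 40*s^2 - 48*s + 8)
Step 2: collapse the loop (B1 forward, (B2*B3*B4) return) gives (48*s^4 - 8*s^3 - 88*s^2 + 56*s - 8)/(48*s^4 + 4*s^3 - 82*s^2 + 49*s - 7)
Step 2 gives the overall T(s). Then T(0) = -8/(-7) = 8/7.

Answer: 8/7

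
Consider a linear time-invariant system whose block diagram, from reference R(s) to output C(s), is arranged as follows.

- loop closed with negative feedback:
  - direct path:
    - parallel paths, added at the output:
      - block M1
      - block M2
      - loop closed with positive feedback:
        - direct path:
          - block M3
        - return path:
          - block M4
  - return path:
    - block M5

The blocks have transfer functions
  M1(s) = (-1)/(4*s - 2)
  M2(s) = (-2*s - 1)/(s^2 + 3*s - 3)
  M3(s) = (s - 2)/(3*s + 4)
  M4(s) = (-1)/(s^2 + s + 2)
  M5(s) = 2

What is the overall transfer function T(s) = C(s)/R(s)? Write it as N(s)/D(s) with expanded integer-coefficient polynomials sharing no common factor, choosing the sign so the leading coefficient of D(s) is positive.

1. apply the feedback formula to M3, M4; result (s^3 - s^2 - 4)/(3*s^3 + 7*s^2 + 11*s + 6)
2. parallel reduction of M1, M2, [M3/(1-M3*M4)]; result (4*s^6 - 21*s^5 - 100*s^4 - 97*s^3 - 98*s^2 + 109*s + 6)/(12*s^6 + 58*s^5 + 60*s^4 + 26*s^3 - 96*s^2 - 42*s + 36)
3. feedback reduction of (M1+M2+[M3/(1-M3*M4)]), M5, giving the overall T(s)

Answer: (4*s^6 - 21*s^5 - 100*s^4 - 97*s^3 - 98*s^2 + 109*s + 6)/(20*s^6 + 16*s^5 - 140*s^4 - 168*s^3 - 292*s^2 + 176*s + 48)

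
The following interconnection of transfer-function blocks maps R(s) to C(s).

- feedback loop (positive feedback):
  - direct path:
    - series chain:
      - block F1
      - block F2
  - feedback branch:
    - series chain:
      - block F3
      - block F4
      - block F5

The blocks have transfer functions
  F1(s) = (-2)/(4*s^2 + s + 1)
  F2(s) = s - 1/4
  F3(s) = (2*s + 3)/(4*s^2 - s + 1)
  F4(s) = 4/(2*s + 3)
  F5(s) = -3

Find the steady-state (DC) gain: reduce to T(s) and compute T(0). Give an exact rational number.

The answer is 1/14.

Reasoning:
Step 1: reduce the series chain F1, F2 gives (1 - 4*s)/(8*s^2 + 2*s + 2)
Step 2: reduce the series chain F3, F4, F5 gives (-12)/(4*s^2 - s + 1)
Step 3: collapse the loop ((F1*F2) forward, (F3*F4*F5) return) gives (-16*s^3 + 8*s^2 - 5*s + 1)/(32*s^4 + 14*s^2 - 48*s + 14)
Evaluating the step-3 result (the overall T(s)) at s = 0 gives T(0) = 1/14.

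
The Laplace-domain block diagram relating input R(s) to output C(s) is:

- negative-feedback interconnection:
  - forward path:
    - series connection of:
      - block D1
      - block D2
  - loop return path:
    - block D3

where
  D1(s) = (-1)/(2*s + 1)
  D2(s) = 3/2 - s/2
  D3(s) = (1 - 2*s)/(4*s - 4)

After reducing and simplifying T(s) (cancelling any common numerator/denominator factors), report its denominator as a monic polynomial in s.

1. cascade D1, D2 -> (s - 3)/(4*s + 2)
2. close the feedback loop around (D1*D2), D3 -> (4*s^2 - 16*s + 12)/(14*s^2 - s - 11)
Step 2 gives the fully reduced T(s), with no common factor left to cancel. The denominator's leading coefficient is 14, so divide each of its coefficients by 14 to get the monic form.

Hence the answer: s^2 - s/14 - 11/14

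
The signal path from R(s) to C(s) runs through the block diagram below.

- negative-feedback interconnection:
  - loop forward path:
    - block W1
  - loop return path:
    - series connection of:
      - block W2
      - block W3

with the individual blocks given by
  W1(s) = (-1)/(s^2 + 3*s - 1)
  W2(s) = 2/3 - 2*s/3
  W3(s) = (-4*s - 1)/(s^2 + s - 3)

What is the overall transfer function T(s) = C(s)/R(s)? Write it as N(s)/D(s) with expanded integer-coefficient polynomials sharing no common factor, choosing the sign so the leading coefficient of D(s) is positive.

(1) combine W2, W3 in series -> (8*s^2 - 6*s - 2)/(3*s^2 + 3*s - 9)
(2) feedback reduction of W1, (W2*W3), giving the overall T(s)

Hence the answer: (-3*s^2 - 3*s + 9)/(3*s^4 + 12*s^3 - 11*s^2 - 24*s + 11)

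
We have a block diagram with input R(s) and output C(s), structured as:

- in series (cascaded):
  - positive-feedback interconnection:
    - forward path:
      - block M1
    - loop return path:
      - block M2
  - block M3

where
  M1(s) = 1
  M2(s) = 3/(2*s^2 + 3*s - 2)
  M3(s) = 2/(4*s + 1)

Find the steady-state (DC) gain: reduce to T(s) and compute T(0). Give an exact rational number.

Step 1 - feedback reduction of M1, M2: (2*s^2 + 3*s - 2)/(2*s^2 + 3*s - 5)
Step 2 - multiply [M1/(1-M1*M2)], M3 (series): (4*s^2 + 6*s - 4)/(8*s^3 + 14*s^2 - 17*s - 5)
That last expression is T(s); at s = 0 only the constant terms survive, so T(0) = -4/(-5) = 4/5.

Answer: 4/5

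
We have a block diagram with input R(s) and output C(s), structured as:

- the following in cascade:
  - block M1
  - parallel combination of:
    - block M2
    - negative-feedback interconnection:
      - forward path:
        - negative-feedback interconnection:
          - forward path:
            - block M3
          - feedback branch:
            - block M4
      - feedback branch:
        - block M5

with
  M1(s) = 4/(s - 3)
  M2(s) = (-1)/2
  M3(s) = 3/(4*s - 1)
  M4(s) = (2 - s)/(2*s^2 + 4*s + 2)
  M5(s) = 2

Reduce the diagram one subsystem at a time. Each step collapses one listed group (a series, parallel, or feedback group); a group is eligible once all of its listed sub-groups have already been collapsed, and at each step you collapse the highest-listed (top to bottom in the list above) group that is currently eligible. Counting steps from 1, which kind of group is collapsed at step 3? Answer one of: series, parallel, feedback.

The answer is parallel.

Reasoning:
Step 1: close the feedback loop around M3, M4
Step 2: close the feedback loop around [M3/(1+M3*M4)], M5
Step 3: parallel reduction of M2, [[M3/(1+M3*M4)]/(1+[M3/(1+M3*M4)]*M5)]
Step 4: cascade M1, (M2+[[M3/(1+M3*M4)]/(1+[M3/(1+M3*M4)]*M5)])
Step 3: parallel.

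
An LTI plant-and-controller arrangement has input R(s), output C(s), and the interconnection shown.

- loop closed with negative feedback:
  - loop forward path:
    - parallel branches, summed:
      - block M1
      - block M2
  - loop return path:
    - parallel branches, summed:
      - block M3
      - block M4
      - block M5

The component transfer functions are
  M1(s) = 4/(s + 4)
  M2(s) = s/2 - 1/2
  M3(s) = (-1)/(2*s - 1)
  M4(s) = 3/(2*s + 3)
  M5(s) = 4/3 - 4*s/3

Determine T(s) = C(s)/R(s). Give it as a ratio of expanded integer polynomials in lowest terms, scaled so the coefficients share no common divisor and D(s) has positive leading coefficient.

Step 1 - sum the parallel branches M1, M2, giving (s^2 + 3*s + 4)/(2*s + 8)
Step 2 - parallel reduction of M3, M4, M5, giving (-16*s^3 + 40*s - 30)/(12*s^2 + 12*s - 9)
Step 3 - reduce the feedback loop with forward (M1+M2) and return (M3+M4+M5) - this is the overall T(s), already in the required normalized form

Answer: (-12*s^4 - 48*s^3 - 75*s^2 - 21*s + 36)/(16*s^5 + 48*s^4 - 210*s^2 - 148*s + 192)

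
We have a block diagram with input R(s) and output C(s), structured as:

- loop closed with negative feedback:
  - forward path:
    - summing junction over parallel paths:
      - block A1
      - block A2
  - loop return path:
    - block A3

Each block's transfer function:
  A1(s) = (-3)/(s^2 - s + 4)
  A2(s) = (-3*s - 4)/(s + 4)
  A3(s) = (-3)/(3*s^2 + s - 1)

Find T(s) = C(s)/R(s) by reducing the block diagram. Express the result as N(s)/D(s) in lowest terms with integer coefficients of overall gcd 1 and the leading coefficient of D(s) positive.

The answer is (-9*s^5 - 6*s^4 - 31*s^3 - 94*s^2 - 17*s + 28)/(3*s^5 + 10*s^4 + 11*s^3 + 48*s^2 + 49*s + 68).

Reasoning:
1. combine A1, A2 in parallel -> (-3*s^3 - s^2 - 11*s - 28)/(s^3 + 3*s^2 + 16)
2. close the feedback loop around (A1+A2), A3, which is the overall transfer function T(s) = C(s)/R(s) in lowest terms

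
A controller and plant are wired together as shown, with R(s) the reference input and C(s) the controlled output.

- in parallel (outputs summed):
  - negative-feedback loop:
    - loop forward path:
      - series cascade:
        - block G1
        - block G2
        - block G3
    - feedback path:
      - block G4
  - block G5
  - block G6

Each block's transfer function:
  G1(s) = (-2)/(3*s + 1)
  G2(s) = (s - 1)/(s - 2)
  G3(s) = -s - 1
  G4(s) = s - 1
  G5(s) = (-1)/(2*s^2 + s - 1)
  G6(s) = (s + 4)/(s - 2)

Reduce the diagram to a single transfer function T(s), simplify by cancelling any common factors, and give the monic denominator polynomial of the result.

Step 1 - combine G1, G2, G3 in series gives (2*s^2 - 2)/(3*s^2 - 5*s - 2)
Step 2 - apply the feedback formula to (G1*G2*G3), G4 gives (2*s^2 - 2)/(2*s^3 + s^2 - 7*s)
Step 3 - combine [(G1*G2*G3)/(1+(G1*G2*G3)*G4)], G5, G6 in parallel gives (4*s^6 + 24*s^5 - 7*s^4 - 75*s^3 - 6*s^2 + 20*s - 4)/(4*s^6 - 4*s^5 - 23*s^4 + 22*s^3 + 23*s^2 - 14*s)
Step 3 gives the fully reduced T(s), with no common factor left to cancel. The denominator's leading coefficient is 4, so divide each of its coefficients by 4 to get the monic form.

Answer: s^6 - s^5 - 23*s^4/4 + 11*s^3/2 + 23*s^2/4 - 7*s/2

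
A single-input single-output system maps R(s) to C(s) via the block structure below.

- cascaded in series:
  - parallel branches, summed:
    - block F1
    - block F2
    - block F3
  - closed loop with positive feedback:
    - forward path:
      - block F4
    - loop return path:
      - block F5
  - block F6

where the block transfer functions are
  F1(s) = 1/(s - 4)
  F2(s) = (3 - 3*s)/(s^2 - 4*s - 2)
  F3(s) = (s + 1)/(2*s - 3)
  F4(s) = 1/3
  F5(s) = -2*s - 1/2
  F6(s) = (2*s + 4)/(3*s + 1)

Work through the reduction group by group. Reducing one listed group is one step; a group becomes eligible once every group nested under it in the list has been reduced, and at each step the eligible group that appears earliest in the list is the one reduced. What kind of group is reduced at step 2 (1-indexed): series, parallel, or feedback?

Answer: feedback

Working:
[1] add F1, F2, F3 (parallel)
[2] feedback reduction of F4, F5
[3] cascade (F1+F2+F3), [F4/(1-F4*F5)], F6
At step 2 the group reduced is feedback.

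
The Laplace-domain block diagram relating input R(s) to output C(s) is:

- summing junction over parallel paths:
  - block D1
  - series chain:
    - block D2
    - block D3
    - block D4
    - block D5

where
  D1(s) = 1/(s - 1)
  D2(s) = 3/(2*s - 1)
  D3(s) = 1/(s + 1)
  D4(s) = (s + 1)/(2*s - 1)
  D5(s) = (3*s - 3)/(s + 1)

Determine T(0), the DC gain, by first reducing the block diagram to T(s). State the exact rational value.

First reduce the diagram to T(s).

(1) reduce the series chain D2, D3, D4, D5 gives (9*s - 9)/(4*s^3 - 3*s + 1)
(2) sum the parallel branches D1, (D2*D3*D4*D5) gives (4*s^3 + 9*s^2 - 21*s + 10)/(4*s^4 - 4*s^3 - 3*s^2 + 4*s - 1)
That last expression is T(s); at s = 0 only the constant terms survive, so T(0) = 10/(-1) = -10.

Answer: -10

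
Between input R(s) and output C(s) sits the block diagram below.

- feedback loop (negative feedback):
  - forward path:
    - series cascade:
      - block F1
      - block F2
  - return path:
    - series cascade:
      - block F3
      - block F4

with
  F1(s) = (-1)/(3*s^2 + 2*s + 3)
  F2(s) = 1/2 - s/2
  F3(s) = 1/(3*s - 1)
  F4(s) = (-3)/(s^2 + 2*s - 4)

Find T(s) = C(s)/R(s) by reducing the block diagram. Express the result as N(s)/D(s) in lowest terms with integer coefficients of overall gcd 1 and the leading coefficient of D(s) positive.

[1] reduce the series chain F1, F2: (s - 1)/(6*s^2 + 4*s + 6)
[2] series reduction of F3, F4: (-3)/(3*s^3 + 5*s^2 - 14*s + 4)
[3] collapse the loop ((F1*F2) forward, (F3*F4) return), giving the overall T(s)

Therefore the answer is (3*s^4 + 2*s^3 - 19*s^2 + 18*s - 4)/(18*s^5 + 42*s^4 - 46*s^3 - 2*s^2 - 71*s + 27).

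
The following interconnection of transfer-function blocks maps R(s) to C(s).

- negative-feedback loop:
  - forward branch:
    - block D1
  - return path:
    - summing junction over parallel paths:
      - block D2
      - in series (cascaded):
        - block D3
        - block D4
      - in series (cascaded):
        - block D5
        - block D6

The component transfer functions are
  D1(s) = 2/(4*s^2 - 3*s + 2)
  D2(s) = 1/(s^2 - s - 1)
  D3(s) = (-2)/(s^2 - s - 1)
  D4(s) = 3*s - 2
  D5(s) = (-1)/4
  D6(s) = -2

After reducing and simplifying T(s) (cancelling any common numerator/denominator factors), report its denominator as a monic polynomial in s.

Reducing step by step:

Step 1 - series reduction of D3, D4; result (4 - 6*s)/(s^2 - s - 1)
Step 2 - series reduction of D5, D6; result 1/2
Step 3 - sum the parallel branches D2, (D3*D4), (D5*D6); result (s^2 - 13*s + 9)/(2*s^2 - 2*s - 2)
Step 4 - close the feedback loop around D1, (D2+(D3*D4)+(D5*D6)); result (2*s^2 - 2*s - 2)/(4*s^4 - 7*s^3 + 2*s^2 - 12*s + 7)
Step 4 gives the fully reduced T(s), with no common factor left to cancel. The denominator's leading coefficient is 4, so divide each of its coefficients by 4 to get the monic form.

Answer: s^4 - 7*s^3/4 + s^2/2 - 3*s + 7/4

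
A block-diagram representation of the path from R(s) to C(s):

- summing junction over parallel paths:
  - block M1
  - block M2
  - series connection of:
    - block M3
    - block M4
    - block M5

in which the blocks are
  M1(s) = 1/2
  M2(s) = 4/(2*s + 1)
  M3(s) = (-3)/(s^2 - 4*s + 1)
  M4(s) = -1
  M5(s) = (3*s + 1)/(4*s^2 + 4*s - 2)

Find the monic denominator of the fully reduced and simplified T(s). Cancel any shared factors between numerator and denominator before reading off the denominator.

Step 1 - series reduction of M3, M4, M5; result (9*s + 3)/(4*s^4 - 12*s^3 - 14*s^2 + 12*s - 2)
Step 2 - add M1, M2, (M3*M4*M5) (parallel); result (4*s^5 + 6*s^4 - 68*s^3 - 33*s^2 + 67*s - 6)/(8*s^5 - 20*s^4 - 40*s^3 + 10*s^2 + 8*s - 2)
No further cancellation is possible in the step-2 result, so that is T(s). Its denominator becomes monic after dividing by the leading coefficient 8.

Therefore the answer is s^5 - 5*s^4/2 - 5*s^3 + 5*s^2/4 + s - 1/4.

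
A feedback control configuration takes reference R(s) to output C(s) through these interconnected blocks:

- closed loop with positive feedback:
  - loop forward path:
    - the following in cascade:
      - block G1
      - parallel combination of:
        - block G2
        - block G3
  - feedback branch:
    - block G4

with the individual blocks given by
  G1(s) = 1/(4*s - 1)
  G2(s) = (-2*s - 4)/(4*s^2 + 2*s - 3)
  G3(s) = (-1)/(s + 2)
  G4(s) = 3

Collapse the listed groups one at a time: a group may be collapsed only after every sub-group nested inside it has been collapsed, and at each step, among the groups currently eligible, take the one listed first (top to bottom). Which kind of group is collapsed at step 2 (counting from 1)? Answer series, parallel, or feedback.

The answer is series.

Reasoning:
Step 1 - reduce the parallel group G2, G3
Step 2 - series reduction of G1, (G2+G3)
Step 3 - reduce the feedback loop with forward (G1*(G2+G3)) and return G4
The group at step 2 is a series group.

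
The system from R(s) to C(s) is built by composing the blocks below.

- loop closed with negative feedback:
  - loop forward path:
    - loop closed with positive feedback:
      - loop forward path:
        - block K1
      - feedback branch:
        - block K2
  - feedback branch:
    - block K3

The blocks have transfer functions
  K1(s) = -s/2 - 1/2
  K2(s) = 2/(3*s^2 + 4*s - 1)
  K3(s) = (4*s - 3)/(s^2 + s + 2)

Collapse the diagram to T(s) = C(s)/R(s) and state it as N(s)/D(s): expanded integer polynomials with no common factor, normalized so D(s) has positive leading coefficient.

The answer is (3*s^5 + 10*s^4 + 16*s^3 + 16*s^2 + 5*s - 2)/(6*s^4 + 3*s^3 - 31*s^2 - 33*s + 3).

Reasoning:
(1) close the feedback loop around K1, K2: (-3*s^3 - 7*s^2 - 3*s + 1)/(6*s^2 + 10*s)
(2) apply the feedback formula to [K1/(1-K1*K2)], K3: this yields T(s), and no further normalization is needed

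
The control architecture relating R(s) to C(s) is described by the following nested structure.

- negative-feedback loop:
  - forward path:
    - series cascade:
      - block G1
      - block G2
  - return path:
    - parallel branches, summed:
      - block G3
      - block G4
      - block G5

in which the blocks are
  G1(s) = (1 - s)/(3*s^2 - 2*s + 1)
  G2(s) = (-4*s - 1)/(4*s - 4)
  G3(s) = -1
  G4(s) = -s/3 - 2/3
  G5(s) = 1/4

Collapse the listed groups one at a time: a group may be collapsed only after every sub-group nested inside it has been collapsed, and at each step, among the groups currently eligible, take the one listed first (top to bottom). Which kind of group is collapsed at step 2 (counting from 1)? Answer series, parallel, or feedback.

Answer: parallel

Working:
Step 1 - combine G1, G2 in series
Step 2 - reduce the parallel group G3, G4, G5
Step 3 - collapse the loop ((G1*G2) forward, (G3+G4+G5) return)
At step 2 the group reduced is parallel.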